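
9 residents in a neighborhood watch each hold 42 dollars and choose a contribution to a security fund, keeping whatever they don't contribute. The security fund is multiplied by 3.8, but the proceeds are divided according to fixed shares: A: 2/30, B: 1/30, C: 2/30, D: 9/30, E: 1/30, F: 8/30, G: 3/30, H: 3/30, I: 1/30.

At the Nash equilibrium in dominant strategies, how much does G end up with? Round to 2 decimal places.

Player j's private return per contributed unit is 3.8 × (j's share). Contributing is weakly dominant for j when that share is at least 1/3.8 = 0.2632, and contributing 0 is dominant otherwise.
The shares above 0.2632 belong to D and F, contributing 42 each; the remaining 7 contribute 0. Total contributed: 84.
G keeps 42 and receives 3.8 × 84 × 3/30 = 31.92 from the security fund, for a payoff of 73.92.

73.92 dollars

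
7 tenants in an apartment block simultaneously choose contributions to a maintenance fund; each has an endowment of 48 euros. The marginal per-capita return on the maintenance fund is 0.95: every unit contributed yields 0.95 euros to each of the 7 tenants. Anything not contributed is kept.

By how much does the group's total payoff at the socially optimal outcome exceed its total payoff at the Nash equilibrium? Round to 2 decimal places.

The private return per contributed unit is 0.95 < 1, so contributing 0 is dominant for every player. At the Nash equilibrium everyone keeps their 48, and the group total is 7 × 48 = 336.
Each contributed unit returns 6.650 to the group as a whole (0.95 to each of 7 players), which exceeds 1, so the social optimum is full contribution: group total = 6.650 × 336 = 2234.40.
Efficiency loss = 2234.40 − 336 = 1898.40.

1898.40 euros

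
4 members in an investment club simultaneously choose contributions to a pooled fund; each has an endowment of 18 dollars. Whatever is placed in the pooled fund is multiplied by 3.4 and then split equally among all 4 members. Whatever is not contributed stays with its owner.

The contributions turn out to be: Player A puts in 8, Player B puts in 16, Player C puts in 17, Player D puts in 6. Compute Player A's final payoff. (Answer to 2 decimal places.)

49.95 dollars

Total contributed: 8 + 16 + 17 + 6 = 47.
Each receives 3.4 × 47 / 4 = 39.95 from the pooled fund.
Player A keeps 18 − 8 = 10, so Player A's payoff is 10 + 39.95 = 49.95.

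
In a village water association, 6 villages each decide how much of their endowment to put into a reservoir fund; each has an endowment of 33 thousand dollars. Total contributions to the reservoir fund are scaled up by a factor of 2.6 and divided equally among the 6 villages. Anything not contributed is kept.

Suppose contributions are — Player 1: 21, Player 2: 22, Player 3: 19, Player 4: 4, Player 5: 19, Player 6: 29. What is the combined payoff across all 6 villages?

380.40 thousand dollars

Total contributed: 21 + 22 + 19 + 4 + 19 + 29 = 114; total kept: 6 × 33 − 114 = 84.
The reservoir fund pays out 2.6 × 114 = 296.40 in aggregate.
Group total = 84 + 296.40 = 380.40.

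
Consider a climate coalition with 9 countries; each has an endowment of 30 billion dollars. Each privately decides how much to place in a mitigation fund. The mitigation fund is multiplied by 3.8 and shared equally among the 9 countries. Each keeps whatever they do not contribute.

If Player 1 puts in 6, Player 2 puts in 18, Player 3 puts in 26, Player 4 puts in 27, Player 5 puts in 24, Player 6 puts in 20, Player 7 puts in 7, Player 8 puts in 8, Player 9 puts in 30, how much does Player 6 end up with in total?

80.09 billion dollars

Total contributed: 6 + 18 + 26 + 27 + 24 + 20 + 7 + 8 + 30 = 166.
Each receives 3.8 × 166 / 9 = 70.09 from the mitigation fund.
Player 6 keeps 30 − 20 = 10, so Player 6's payoff is 10 + 70.09 = 80.09.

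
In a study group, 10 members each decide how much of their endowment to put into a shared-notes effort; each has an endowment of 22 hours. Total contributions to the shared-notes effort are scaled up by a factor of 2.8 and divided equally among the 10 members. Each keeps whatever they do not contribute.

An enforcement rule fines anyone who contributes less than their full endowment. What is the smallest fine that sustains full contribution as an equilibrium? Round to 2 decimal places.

15.84 hours

Given the others contribute fully, the best deviation is to contribute 0 (any partial contribution still incurs the fine and gives up units whose private return 0.2800 is below 1).
Deviating from 22 to 0 saves 22 hours but forfeits the deviator's share of the drop in the shared-notes effort: 2.8/10 × 22 = 6.16.
So the deviation gain is 22 − 6.16 = 15.84, and the fine must be at least 15.84 hours to wipe it out.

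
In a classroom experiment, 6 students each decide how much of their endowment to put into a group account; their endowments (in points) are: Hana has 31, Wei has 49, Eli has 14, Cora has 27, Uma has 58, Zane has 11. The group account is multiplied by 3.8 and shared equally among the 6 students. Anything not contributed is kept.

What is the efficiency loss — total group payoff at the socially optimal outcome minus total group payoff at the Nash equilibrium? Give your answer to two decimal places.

532.00 points

The private return per contributed unit is 3.8/6 = 0.6333 < 1 for every player regardless of endowment, so the Nash equilibrium is zero contribution and the group total is Σ E_j = 31 + 49 + 14 + 27 + 58 + 11 = 190.
Each contributed unit returns 3.800 to the group, so the social optimum is full contribution by everyone: group total = 3.800 × 190 = 722.00.
Efficiency loss = (3.800 − 1) × 190 = 532.00.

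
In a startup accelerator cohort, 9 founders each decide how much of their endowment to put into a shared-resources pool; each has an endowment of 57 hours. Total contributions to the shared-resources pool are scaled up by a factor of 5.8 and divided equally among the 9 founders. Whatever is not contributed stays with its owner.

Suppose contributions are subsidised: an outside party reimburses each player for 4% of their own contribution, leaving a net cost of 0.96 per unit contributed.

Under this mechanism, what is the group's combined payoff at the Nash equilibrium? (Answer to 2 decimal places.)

Even with the mechanism, each unit contributed returns only (5.8/9) / 0.96 = 0.6713 per unit of net cost, so contributing nothing is still dominant.
At the Nash equilibrium no one contributes; group total payoff = 9 × 57 = 513.

513.00 hours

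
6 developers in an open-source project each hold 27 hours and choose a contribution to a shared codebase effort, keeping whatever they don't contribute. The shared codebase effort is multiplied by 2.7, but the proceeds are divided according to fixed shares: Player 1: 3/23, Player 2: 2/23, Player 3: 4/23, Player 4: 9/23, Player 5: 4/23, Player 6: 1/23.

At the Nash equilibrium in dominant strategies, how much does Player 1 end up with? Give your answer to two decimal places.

Player j's private return per contributed unit is 2.7 × (j's share). Contributing is weakly dominant for j when that share is at least 1/2.7 = 0.3704, and contributing 0 is dominant otherwise.
The only share above 0.3704 is Player 4's 9/23, contributing 27; the remaining 5 contribute 0. Total contributed: 27.
Player 1 keeps 27 and receives 2.7 × 27 × 3/23 = 9.51 from the shared codebase effort, for a payoff of 36.51.

36.51 hours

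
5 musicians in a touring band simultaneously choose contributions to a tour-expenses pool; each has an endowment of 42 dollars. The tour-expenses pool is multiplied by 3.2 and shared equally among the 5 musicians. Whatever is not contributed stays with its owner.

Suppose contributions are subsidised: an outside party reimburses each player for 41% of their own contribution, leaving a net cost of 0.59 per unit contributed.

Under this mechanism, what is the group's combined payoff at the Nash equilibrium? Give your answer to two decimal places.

758.10 dollars

Under the mechanism each unit contributed yields (3.2/5) / 0.59 = 1.0847 back to its contributor per unit of net cost, which exceeds 1, making full contribution the dominant choice for everyone.
So the Nash equilibrium is full contribution by all 5; the group earns 5 × (42 × 0.41 + 3.2 × 42) = 758.10.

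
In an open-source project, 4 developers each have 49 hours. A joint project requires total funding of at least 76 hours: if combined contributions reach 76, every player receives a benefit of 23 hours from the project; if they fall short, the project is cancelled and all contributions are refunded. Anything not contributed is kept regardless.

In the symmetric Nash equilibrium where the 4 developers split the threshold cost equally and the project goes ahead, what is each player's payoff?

Equal share of the threshold: 76/4 = 19.
At this profile no one gains by cutting their contribution: any cut drops the total below 76, the project is cancelled, contributions are refunded, and the deviator ends with 49, which is less than 49 − 19 + 23 = 53. Contributing more than 19 just wastes the excess. So contributing exactly 19 is a best response.
Each player's payoff: 49 − 19 + 23 = 53.

53 hours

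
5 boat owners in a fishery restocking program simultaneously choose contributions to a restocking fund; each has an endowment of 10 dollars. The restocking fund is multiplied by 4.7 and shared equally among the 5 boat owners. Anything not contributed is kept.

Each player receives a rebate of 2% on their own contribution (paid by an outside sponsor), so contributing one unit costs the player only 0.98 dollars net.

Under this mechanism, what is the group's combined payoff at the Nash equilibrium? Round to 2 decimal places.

50.00 dollars

The effective private return is (4.7/5) / 0.98 = 0.9592, which is still under 1, so the mechanism doesn't change anyone's dominant strategy: zero contribution.
At the Nash equilibrium no one contributes; group total payoff = 5 × 10 = 50.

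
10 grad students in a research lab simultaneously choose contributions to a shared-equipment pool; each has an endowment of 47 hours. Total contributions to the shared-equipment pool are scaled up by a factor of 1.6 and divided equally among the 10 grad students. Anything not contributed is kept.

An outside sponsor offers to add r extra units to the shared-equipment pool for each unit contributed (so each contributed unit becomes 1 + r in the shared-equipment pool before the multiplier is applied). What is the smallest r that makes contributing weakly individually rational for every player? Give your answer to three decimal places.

With matching at rate r, one contributed unit becomes (1 + r) in the shared-equipment pool and returns 1.6 × (1 + r) / 10 to the contributor.
Setting this equal to 1: 1 + r = 10/1.6 = 6.2500.
So the minimum matching rate is r = 6.2500 − 1 = 5.250.

5.250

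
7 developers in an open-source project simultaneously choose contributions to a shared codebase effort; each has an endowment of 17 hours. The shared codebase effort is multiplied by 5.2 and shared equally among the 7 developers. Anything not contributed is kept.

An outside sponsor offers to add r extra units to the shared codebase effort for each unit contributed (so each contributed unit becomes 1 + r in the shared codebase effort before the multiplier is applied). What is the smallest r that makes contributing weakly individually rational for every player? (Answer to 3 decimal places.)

With matching at rate r, one contributed unit becomes (1 + r) in the shared codebase effort and returns 5.2 × (1 + r) / 7 to the contributor.
Setting this equal to 1: 1 + r = 7/5.2 = 1.3462.
So the minimum matching rate is r = 1.3462 − 1 = 0.346.

0.346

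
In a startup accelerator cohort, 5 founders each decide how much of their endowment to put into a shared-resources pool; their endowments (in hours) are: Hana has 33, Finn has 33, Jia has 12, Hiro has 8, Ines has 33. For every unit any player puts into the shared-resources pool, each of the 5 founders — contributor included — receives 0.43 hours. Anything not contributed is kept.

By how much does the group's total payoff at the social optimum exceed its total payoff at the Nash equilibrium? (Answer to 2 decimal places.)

136.85 hours

The private return per contributed unit is 0.43 < 1 for everyone, so the Nash equilibrium is zero contribution and the group total is Σ E_j = 33 + 33 + 12 + 8 + 33 = 119.
Each contributed unit returns 2.150 to the group, so the social optimum is full contribution by everyone: group total = 2.150 × 119 = 255.85.
Efficiency loss = (2.150 − 1) × 119 = 136.85.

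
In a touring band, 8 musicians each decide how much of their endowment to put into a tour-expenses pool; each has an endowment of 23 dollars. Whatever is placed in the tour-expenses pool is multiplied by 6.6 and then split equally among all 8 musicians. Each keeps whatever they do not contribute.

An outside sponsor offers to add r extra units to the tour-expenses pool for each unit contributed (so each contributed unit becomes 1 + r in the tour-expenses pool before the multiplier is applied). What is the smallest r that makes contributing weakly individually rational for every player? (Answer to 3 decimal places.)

0.212

With matching at rate r, one contributed unit becomes (1 + r) in the tour-expenses pool and returns 6.6 × (1 + r) / 8 to the contributor.
Setting this equal to 1: 1 + r = 8/6.6 = 1.2121.
So the minimum matching rate is r = 1.2121 − 1 = 0.212.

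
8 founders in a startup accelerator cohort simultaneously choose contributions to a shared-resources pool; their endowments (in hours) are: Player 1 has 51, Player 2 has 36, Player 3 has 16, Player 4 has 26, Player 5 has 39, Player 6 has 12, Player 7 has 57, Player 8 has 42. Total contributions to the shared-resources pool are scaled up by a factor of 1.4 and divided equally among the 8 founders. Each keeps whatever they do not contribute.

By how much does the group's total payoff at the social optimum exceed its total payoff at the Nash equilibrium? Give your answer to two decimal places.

The private return per contributed unit is 1.4/8 = 0.1750 < 1 for every player regardless of endowment, so the Nash equilibrium is zero contribution and the group total is Σ E_j = 51 + 36 + 16 + 26 + 39 + 12 + 57 + 42 = 279.
Each contributed unit returns 1.400 to the group, so the social optimum is full contribution by everyone: group total = 1.400 × 279 = 390.60.
Efficiency loss = (1.400 − 1) × 279 = 111.60.

111.60 hours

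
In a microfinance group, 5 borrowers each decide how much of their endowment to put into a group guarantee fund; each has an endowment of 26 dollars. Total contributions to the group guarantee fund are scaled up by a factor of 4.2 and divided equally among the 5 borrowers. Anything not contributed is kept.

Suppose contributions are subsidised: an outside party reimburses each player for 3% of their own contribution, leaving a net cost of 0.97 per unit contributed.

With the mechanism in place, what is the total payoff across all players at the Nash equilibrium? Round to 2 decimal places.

With the mechanism, a contributed unit returns (4.2/5) / 0.97 = 0.8660 per unit of net cost — still below 1 — so contributing 0 remains dominant for every player.
At the Nash equilibrium no one contributes; group total payoff = 5 × 26 = 130.

130.00 dollars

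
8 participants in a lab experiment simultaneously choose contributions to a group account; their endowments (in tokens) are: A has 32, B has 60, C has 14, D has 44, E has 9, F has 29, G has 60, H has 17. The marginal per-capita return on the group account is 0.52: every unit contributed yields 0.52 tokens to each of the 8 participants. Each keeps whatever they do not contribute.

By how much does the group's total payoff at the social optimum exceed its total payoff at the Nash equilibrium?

The private return per contributed unit is 0.52 < 1 for everyone, so the Nash equilibrium is zero contribution and the group total is Σ E_j = 32 + 60 + 14 + 44 + 9 + 29 + 60 + 17 = 265.
Each contributed unit returns 4.160 to the group, so the social optimum is full contribution by everyone: group total = 4.160 × 265 = 1102.40.
Efficiency loss = (4.160 − 1) × 265 = 837.40.

837.40 tokens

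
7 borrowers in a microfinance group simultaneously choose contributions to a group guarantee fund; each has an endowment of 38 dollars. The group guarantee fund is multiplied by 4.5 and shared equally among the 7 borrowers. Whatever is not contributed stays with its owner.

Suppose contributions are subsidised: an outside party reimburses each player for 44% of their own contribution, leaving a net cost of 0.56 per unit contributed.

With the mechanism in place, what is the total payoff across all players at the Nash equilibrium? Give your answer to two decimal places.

Under the mechanism each unit contributed yields (4.5/7) / 0.56 = 1.1480 back to its contributor per unit of net cost, which exceeds 1, making full contribution the dominant choice for everyone.
So the Nash equilibrium is full contribution by all 7; the group earns 7 × (38 × 0.44 + 4.5 × 38) = 1314.04.

1314.04 dollars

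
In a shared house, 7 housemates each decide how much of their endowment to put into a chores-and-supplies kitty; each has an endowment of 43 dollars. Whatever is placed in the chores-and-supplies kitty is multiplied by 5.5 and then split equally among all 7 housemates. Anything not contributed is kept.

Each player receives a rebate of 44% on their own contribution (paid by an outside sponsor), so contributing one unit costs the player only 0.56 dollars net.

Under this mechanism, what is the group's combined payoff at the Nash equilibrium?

1787.94 dollars

The effective private return per unit is now (5.5/7) / 0.56 = 1.4031 > 1, so every player's dominant strategy flips to full contribution.
At the Nash equilibrium everyone contributes 43. Group total payoff = 7 × (43 × 0.44 + 5.5 × 43) = 1787.94.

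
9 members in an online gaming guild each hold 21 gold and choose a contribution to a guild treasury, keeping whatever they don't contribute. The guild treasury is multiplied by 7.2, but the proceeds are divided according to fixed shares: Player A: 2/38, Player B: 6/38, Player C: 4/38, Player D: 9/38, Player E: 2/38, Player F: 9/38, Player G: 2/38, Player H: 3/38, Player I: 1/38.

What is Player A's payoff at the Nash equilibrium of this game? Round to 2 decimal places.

A player with share s gets back 7.2·s per unit contributed, so full contribution is dominant for anyone with s > 1/7.2 = 0.1389 and zero contribution is dominant for anyone below.
Player B, Player D and Player F clear that bar, contributing 21 each; the remaining 6 contribute 0. Total contributed: 63.
Player A keeps 21 and receives 7.2 × 63 × 2/38 = 23.87 from the guild treasury, for a payoff of 44.87.

44.87 gold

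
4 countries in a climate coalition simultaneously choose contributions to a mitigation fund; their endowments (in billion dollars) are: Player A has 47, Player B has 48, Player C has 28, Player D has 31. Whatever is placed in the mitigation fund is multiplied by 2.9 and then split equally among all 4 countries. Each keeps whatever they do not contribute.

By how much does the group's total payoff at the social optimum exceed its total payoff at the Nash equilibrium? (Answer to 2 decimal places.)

The private return per contributed unit is 2.9/4 = 0.7250 < 1 for every player regardless of endowment, so the Nash equilibrium is zero contribution and the group total is Σ E_j = 47 + 48 + 28 + 31 = 154.
Each contributed unit returns 2.900 to the group, so the social optimum is full contribution by everyone: group total = 2.900 × 154 = 446.60.
Efficiency loss = (2.900 − 1) × 154 = 292.60.

292.60 billion dollars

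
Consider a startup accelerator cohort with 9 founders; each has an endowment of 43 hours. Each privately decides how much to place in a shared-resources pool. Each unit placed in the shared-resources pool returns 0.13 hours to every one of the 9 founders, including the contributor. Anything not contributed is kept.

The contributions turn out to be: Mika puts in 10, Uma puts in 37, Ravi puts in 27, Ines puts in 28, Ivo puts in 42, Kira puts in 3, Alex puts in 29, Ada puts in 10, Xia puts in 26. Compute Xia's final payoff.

44.56 hours

Total contributed: 10 + 37 + 27 + 28 + 42 + 3 + 29 + 10 + 26 = 212.
Each receives 0.13 × 212 = 27.56 from the shared-resources pool.
Xia keeps 43 − 26 = 17, so Xia's payoff is 17 + 27.56 = 44.56.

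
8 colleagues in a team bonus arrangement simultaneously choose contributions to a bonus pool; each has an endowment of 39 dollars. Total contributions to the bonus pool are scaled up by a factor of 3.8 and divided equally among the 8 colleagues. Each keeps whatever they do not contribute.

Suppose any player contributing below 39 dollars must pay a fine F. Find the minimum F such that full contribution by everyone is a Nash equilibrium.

Given the others contribute fully, the best deviation is to contribute 0 (any partial contribution still incurs the fine and gives up units whose private return 0.4750 is below 1).
Deviating from 39 to 0 saves 39 dollars but forfeits the deviator's share of the drop in the bonus pool: 3.8/8 × 39 = 18.52.
So the deviation gain is 39 − 18.52 = 20.48, and the fine must be at least 20.48 dollars to wipe it out.

20.48 dollars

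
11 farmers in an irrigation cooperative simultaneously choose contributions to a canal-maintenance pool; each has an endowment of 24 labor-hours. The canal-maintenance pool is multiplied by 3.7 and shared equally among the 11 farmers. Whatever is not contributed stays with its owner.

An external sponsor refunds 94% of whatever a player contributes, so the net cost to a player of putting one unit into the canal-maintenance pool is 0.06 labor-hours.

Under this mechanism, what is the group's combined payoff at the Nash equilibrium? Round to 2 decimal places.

1224.96 labor-hours

With the mechanism, a contributed unit returns (3.7/11) / 0.06 = 5.6061 per unit of net cost to the contributor — now above 1 — so contributing fully is weakly dominant for every player.
So the Nash equilibrium is full contribution by all 11; the group earns 11 × (24 × 0.94 + 3.7 × 24) = 1224.96.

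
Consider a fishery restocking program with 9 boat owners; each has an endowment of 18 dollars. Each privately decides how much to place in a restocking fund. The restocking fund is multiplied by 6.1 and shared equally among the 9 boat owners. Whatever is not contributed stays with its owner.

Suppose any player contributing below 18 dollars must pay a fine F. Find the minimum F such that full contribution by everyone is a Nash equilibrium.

Given the others contribute fully, the best deviation is to contribute 0 (any partial contribution still incurs the fine and gives up units whose private return 0.6778 is below 1).
Deviating from 18 to 0 saves 18 dollars but forfeits the deviator's share of the drop in the restocking fund: 6.1/9 × 18 = 12.20.
So the deviation gain is 18 − 12.20 = 5.80, and the fine must be at least 5.80 dollars to wipe it out.

5.80 dollars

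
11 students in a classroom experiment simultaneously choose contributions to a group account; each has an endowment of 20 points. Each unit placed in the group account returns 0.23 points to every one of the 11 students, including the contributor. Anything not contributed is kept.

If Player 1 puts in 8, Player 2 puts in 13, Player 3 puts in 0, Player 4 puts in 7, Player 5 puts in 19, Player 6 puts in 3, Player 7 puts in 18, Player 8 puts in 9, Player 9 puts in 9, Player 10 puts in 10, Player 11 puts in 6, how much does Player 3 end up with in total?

43.46 points

Total contributed: 8 + 13 + 0 + 7 + 19 + 3 + 18 + 9 + 9 + 10 + 6 = 102.
Each receives 0.23 × 102 = 23.46 from the group account.
Player 3 keeps 20 − 0 = 20, so Player 3's payoff is 20 + 23.46 = 43.46.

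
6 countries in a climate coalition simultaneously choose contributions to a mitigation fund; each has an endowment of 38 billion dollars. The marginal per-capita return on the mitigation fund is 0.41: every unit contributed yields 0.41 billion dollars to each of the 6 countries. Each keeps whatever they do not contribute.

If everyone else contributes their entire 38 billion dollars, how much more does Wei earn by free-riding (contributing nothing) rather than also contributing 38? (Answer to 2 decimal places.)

22.42 billion dollars

Switching from a contribution of 38 to 0 lets Wei keep an extra 38 billion dollars, but lowers the mitigation fund by 38, which costs Wei their own share of that drop: 0.41 × 38 = 15.58.
Net gain = 38 − 15.58 = 22.42. The private return per contributed unit (0.41) is below 1, so free-riding is indeed the best response regardless of what the others do.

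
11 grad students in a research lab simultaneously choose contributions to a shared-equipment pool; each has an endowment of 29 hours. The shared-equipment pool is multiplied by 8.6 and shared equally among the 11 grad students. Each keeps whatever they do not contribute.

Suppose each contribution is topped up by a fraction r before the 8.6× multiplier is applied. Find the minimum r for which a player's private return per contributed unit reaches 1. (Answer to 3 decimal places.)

With matching at rate r, one contributed unit becomes (1 + r) in the shared-equipment pool and returns 8.6 × (1 + r) / 11 to the contributor.
Setting this equal to 1: 1 + r = 11/8.6 = 1.2791.
So the minimum matching rate is r = 1.2791 − 1 = 0.279.

0.279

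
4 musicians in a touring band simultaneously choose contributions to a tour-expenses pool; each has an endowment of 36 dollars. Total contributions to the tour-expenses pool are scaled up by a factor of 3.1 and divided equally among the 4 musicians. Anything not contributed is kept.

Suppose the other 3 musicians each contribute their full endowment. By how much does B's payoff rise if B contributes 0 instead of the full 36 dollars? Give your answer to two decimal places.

Switching from a contribution of 36 to 0 lets B keep an extra 36 dollars, but lowers the tour-expenses pool by 36, which costs B their own share of that drop: 3.1/4 × 36 = 27.90.
Net gain = 36 − 27.90 = 8.10. The private return per contributed unit (0.7750) is below 1, so free-riding is indeed the best response regardless of what the others do.

8.10 dollars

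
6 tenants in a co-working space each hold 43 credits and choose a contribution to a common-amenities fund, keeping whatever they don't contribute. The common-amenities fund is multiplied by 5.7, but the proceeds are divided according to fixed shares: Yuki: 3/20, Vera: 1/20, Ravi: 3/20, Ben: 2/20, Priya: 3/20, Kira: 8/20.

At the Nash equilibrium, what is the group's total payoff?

For player j, contributing a unit is worthwhile iff 5.7 × (j's share) ≥ 1, i.e. iff j's share is at least 0.1754.
Only Kira (8/20) clears that bar, contributing 43; the remaining 5 contribute 0. Total contributed: 43.
The common-amenities fund pays out 5.7 × 43 = 245.10 in total (split across the unequal shares, but the aggregate is all that matters for the group sum).
The 5 free-riders keep 43 each, adding 215. Group total = 215 + 245.10 = 460.10.

460.10 credits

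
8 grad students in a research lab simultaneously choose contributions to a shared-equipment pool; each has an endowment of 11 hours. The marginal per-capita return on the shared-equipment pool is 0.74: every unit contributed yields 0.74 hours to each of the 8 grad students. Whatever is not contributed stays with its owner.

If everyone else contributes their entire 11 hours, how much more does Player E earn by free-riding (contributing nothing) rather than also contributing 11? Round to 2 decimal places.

2.86 hours

Switching from a contribution of 11 to 0 lets Player E keep an extra 11 hours, but lowers the shared-equipment pool by 11, which costs Player E their own share of that drop: 0.74 × 11 = 8.14.
Net gain = 11 − 8.14 = 2.86. The private return per contributed unit (0.74) is below 1, so free-riding is indeed the best response regardless of what the others do.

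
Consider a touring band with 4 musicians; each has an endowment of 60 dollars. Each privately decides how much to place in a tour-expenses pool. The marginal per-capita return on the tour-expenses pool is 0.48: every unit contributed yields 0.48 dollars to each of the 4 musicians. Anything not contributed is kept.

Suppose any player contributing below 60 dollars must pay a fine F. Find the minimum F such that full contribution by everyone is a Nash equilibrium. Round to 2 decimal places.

Given the others contribute fully, the best deviation is to contribute 0 (any partial contribution still incurs the fine and gives up units whose private return 0.48 is below 1).
Deviating from 60 to 0 saves 60 dollars but forfeits the deviator's share of the drop in the tour-expenses pool: 0.48 × 60 = 28.80.
So the deviation gain is 60 − 28.80 = 31.20, and the fine must be at least 31.20 dollars to wipe it out.

31.20 dollars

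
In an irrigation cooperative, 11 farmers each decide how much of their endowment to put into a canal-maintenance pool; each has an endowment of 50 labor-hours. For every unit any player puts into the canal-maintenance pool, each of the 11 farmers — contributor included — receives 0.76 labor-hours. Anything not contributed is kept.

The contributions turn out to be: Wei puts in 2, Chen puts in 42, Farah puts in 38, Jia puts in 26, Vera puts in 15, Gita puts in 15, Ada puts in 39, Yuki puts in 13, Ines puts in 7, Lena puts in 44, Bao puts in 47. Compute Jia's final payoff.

242.88 labor-hours

Total contributed: 2 + 42 + 38 + 26 + 15 + 15 + 39 + 13 + 7 + 44 + 47 = 288.
Each receives 0.76 × 288 = 218.88 from the canal-maintenance pool.
Jia keeps 50 − 26 = 24, so Jia's payoff is 24 + 218.88 = 242.88.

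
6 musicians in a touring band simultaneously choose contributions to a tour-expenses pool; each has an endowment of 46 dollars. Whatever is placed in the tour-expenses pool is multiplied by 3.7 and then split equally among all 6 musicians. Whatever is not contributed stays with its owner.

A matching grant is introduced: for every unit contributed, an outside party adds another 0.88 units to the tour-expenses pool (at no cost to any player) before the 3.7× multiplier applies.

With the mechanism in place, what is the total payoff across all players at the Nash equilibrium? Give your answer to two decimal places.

1919.86 dollars

The effective private return per unit is now 3.7 × 1.88 / 6 = 1.1593 > 1, so every player's dominant strategy flips to full contribution.
So the Nash equilibrium is full contribution by all 6; the group earns 3.7 × 1.88 × 276 = 1919.86.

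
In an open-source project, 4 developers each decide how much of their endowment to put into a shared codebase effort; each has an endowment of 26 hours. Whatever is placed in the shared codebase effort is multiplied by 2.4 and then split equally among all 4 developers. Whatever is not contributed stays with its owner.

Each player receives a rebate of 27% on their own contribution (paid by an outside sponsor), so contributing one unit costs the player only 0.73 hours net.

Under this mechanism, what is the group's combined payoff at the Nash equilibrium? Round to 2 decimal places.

104.00 hours

Even with the mechanism, each unit contributed returns only (2.4/4) / 0.73 = 0.8219 per unit of net cost, so contributing nothing is still dominant.
Everyone keeps their endowment and the group total is 4 × 26 = 104.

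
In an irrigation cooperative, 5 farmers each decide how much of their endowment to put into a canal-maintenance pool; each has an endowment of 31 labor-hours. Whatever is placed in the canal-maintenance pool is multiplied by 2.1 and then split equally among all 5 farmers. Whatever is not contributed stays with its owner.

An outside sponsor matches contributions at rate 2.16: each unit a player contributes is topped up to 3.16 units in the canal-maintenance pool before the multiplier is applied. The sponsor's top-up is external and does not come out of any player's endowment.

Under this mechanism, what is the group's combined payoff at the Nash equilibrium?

1028.58 labor-hours

The effective private return per unit is now 2.1 × 3.16 / 5 = 1.3272 > 1, so every player's dominant strategy flips to full contribution.
So the Nash equilibrium is full contribution by all 5; the group earns 2.1 × 3.16 × 155 = 1028.58.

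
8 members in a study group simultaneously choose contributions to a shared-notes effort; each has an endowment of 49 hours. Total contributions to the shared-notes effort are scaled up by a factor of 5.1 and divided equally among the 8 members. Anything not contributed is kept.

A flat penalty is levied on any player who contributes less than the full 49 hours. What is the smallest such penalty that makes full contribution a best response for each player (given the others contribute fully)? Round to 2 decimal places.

Given the others contribute fully, the best deviation is to contribute 0 (any partial contribution still incurs the fine and gives up units whose private return 0.6375 is below 1).
Deviating from 49 to 0 saves 49 hours but forfeits the deviator's share of the drop in the shared-notes effort: 5.1/8 × 49 = 31.24.
So the deviation gain is 49 − 31.24 = 17.76, and the fine must be at least 17.76 hours to wipe it out.

17.76 hours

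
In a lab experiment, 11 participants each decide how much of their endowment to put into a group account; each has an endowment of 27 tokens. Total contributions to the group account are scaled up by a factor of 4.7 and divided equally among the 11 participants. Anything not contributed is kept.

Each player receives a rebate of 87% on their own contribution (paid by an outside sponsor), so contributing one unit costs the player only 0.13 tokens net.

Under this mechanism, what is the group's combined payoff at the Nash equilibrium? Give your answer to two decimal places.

Under the mechanism each unit contributed yields (4.7/11) / 0.13 = 3.2867 back to its contributor per unit of net cost, which exceeds 1, making full contribution the dominant choice for everyone.
So the Nash equilibrium is full contribution by all 11; the group earns 11 × (27 × 0.87 + 4.7 × 27) = 1654.29.

1654.29 tokens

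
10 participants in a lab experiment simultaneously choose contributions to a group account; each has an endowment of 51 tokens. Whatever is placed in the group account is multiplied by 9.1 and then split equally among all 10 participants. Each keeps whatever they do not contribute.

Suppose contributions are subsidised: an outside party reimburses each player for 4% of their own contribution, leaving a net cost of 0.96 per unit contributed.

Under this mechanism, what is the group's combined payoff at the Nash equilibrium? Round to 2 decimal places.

With the mechanism, a contributed unit returns (9.1/10) / 0.96 = 0.9479 per unit of net cost — still below 1 — so contributing 0 remains dominant for every player.
At the Nash equilibrium no one contributes; group total payoff = 10 × 51 = 510.

510.00 tokens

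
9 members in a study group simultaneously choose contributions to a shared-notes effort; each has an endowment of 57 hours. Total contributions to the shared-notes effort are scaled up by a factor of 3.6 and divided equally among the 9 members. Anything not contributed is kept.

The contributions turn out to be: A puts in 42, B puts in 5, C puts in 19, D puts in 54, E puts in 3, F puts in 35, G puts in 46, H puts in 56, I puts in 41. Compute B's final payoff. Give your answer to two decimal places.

Total contributed: 42 + 5 + 19 + 54 + 3 + 35 + 46 + 56 + 41 = 301.
Each receives 3.6 × 301 / 9 = 120.40 from the shared-notes effort.
B keeps 57 − 5 = 52, so B's payoff is 52 + 120.40 = 172.40.

172.40 hours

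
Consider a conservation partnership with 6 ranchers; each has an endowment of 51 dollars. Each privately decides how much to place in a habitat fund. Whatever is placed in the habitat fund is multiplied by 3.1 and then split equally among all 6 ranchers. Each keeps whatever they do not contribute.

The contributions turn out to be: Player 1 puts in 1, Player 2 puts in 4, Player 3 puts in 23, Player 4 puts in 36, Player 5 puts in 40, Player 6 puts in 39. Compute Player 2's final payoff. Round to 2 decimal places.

Total contributed: 1 + 4 + 23 + 36 + 40 + 39 = 143.
Each receives 3.1 × 143 / 6 = 73.88 from the habitat fund.
Player 2 keeps 51 − 4 = 47, so Player 2's payoff is 47 + 73.88 = 120.88.

120.88 dollars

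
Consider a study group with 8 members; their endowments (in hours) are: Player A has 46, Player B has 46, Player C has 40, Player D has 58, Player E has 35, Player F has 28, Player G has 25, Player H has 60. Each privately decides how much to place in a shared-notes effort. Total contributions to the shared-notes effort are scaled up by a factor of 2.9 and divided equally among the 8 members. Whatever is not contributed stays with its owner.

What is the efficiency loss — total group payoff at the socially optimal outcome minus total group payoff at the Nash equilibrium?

642.20 hours

The private return per contributed unit is 2.9/8 = 0.3625 < 1 for every player regardless of endowment, so the Nash equilibrium is zero contribution and the group total is Σ E_j = 46 + 46 + 40 + 58 + 35 + 28 + 25 + 60 = 338.
Each contributed unit returns 2.900 to the group, so the social optimum is full contribution by everyone: group total = 2.900 × 338 = 980.20.
Efficiency loss = (2.900 − 1) × 338 = 642.20.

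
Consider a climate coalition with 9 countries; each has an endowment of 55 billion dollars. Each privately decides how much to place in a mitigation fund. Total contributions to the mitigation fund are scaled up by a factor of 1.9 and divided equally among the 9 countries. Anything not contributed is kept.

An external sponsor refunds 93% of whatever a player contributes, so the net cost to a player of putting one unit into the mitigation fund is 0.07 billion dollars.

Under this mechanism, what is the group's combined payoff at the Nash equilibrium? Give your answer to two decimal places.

1400.85 billion dollars

The effective private return per unit is now (1.9/9) / 0.07 = 3.0159 > 1, so every player's dominant strategy flips to full contribution.
So the Nash equilibrium is full contribution by all 9; the group earns 9 × (55 × 0.93 + 1.9 × 55) = 1400.85.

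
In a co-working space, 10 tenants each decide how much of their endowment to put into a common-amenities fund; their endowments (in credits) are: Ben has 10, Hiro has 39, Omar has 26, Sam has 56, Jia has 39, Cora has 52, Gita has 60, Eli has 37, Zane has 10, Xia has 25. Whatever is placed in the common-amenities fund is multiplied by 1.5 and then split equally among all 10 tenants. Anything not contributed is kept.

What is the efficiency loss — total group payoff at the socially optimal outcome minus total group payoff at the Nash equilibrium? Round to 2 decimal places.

The private return per contributed unit is 1.5/10 = 0.1500 < 1 for every player regardless of endowment, so the Nash equilibrium is zero contribution and the group total is Σ E_j = 10 + 39 + 26 + 56 + 39 + 52 + 60 + 37 + 10 + 25 = 354.
Each contributed unit returns 1.500 to the group, so the social optimum is full contribution by everyone: group total = 1.500 × 354 = 531.00.
Efficiency loss = (1.500 − 1) × 354 = 177.00.

177.00 credits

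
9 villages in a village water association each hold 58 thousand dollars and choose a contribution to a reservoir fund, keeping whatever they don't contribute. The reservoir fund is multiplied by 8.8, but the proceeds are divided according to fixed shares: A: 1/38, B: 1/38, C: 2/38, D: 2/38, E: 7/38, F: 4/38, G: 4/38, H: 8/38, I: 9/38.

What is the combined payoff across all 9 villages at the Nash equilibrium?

1879.20 thousand dollars

Player j's private return per contributed unit is 8.8 × (j's share). Contributing is weakly dominant for j when that share is at least 1/8.8 = 0.1136, and contributing 0 is dominant otherwise.
The shares above 0.1136 belong to E, H and I, contributing 58 each; the remaining 6 contribute 0. Total contributed: 174.
The reservoir fund pays out 8.8 × 174 = 1531.20 in total (split across the unequal shares, but the aggregate is all that matters for the group sum).
The 6 free-riders keep 58 each, adding 348. Group total = 348 + 1531.20 = 1879.20.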